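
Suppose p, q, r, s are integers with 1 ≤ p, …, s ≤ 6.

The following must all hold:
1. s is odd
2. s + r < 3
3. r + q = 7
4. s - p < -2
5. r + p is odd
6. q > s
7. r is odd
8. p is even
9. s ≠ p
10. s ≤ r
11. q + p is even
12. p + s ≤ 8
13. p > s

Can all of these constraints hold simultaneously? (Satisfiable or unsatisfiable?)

Satisfiable

One satisfying assignment is p = 6, q = 6, r = 1, s = 1.
For the less obvious constraints — constraint 2: s + r = 2; constraint 3: r + q = 7; constraint 4: s - p = -5 — and the others hold by inspection.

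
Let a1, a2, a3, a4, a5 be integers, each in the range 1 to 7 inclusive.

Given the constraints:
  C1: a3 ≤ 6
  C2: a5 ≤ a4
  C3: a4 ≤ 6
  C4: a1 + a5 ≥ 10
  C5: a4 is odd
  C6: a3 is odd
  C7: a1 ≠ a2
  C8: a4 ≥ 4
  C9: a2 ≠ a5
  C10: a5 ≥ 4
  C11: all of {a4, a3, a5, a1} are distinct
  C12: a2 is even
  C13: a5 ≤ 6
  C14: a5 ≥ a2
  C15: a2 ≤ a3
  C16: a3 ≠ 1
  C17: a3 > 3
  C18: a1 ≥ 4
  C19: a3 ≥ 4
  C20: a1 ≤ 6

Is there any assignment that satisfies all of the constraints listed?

Unsatisfiable

Constraints 1, 3, 8, 10, 13, 18, 19, and 20 confine each of a4, a3, a5, a1 to the 3 values {4, …, 6}.
Constraint 11 requires all 4 of them to be distinct, but only 3 values are available — impossible by the pigeonhole principle.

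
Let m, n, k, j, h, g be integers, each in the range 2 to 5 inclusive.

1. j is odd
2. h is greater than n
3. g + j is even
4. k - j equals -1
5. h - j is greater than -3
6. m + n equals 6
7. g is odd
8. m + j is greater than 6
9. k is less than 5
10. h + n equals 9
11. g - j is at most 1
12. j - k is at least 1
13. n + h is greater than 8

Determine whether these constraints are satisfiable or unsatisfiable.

Take m = 2, n = 4, k = 4, j = 5, h = 5, g = 3. Then constraint 4: k - j = -1; constraint 5: h - j = 0, and every other listed constraint is also met.

Satisfiable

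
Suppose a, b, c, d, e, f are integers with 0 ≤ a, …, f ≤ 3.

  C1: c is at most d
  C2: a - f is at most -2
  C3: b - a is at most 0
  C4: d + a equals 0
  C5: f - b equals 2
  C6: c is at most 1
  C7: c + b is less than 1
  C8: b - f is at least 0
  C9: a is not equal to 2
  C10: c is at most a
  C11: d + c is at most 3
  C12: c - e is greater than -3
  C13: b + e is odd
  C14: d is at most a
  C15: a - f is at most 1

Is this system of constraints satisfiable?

Constraints 2, 3, and 8 give a − b ≥ 0, b − f ≥ 0, f − a ≥ 2.
Adding all 3 inequalities: the left sides telescope to 0, and the right sides sum to 0 + 0 + 2 = 2. So 0 ≥ 2, which is false.

Unsatisfiable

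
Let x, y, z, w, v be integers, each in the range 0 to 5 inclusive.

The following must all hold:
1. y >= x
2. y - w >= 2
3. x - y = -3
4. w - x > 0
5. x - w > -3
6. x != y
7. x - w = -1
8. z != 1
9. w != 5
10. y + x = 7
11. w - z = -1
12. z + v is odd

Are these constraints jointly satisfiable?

One satisfying assignment is x = 2, y = 5, z = 4, w = 3, v = 1.
For the less obvious constraints — constraint 2: y - w = 2; constraint 3: x - y = -3 — and the others hold by inspection.

Satisfiable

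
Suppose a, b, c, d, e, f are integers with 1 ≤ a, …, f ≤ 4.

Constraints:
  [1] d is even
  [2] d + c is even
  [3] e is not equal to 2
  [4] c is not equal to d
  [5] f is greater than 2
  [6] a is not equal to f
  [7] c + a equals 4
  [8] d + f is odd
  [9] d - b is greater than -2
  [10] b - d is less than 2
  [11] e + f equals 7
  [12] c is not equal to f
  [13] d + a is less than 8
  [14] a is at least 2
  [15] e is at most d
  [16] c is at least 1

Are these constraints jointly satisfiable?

Satisfiable

Take a = 2, b = 3, c = 2, d = 4, e = 4, f = 3. Then constraint 7: c + a = 4; constraint 9: d - b = 1; constraint 10: b - d = -1, and every other listed constraint is also met.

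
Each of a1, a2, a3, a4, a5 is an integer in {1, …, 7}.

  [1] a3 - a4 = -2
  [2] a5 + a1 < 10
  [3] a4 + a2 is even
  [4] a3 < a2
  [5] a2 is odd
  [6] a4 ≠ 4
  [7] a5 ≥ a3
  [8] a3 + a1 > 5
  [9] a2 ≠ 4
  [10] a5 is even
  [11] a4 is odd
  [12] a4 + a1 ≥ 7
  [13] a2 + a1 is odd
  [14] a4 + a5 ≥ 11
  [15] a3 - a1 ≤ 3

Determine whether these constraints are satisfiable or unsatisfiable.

Satisfiable

Setting (a1, a2, a3, a4, a5) = (2, 7, 5, 7, 6) satisfies everything: constraint 1: a3 - a4 = -2; constraint 2: a5 + a1 = 8, and the others follow.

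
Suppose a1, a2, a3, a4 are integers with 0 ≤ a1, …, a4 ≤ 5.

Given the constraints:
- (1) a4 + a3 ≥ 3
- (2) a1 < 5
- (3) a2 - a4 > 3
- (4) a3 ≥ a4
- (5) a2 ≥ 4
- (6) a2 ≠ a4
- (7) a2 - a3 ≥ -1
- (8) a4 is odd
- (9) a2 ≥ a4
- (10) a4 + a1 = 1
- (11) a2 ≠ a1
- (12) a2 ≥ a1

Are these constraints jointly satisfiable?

One satisfying assignment is a1 = 0, a2 = 5, a3 = 4, a4 = 1.
For the less obvious constraints — constraint 1: a4 + a3 = 5; constraint 3: a2 - a4 = 4; constraint 7: a2 - a3 = 1 — and the others hold by inspection.

Satisfiable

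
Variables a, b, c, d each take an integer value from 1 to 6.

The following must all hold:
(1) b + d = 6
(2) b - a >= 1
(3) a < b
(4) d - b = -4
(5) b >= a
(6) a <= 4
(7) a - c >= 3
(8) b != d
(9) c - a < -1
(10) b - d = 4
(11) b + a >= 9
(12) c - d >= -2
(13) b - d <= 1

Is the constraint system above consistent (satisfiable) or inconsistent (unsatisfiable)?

Constraints 2, 7, 12, and 13 give c − d ≥ -2, d − b ≥ -1, b − a ≥ 1, a − c ≥ 3.
Adding all 4 inequalities: the left sides telescope to 0, and the right sides sum to (-2) + (-1) + 1 + 3 = 1. So 0 ≥ 1, which is false.

Unsatisfiable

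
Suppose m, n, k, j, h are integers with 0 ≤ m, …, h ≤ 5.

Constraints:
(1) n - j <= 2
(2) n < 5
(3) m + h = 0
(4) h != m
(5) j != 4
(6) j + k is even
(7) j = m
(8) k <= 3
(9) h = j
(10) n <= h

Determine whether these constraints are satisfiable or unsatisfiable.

Unsatisfiable

From constraints 7 and 9, h = j = m, so h = m. But constraint 4 says h ≠ m. Contradiction.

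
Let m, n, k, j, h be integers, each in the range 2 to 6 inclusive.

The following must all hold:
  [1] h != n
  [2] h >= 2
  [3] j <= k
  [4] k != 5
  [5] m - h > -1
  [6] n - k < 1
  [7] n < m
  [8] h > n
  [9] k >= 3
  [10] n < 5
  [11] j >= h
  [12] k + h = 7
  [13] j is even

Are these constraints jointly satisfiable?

Satisfiable

One satisfying assignment is m = 5, n = 2, k = 4, j = 4, h = 3.
For the less obvious constraints — constraint 5: m - h = 2; constraint 6: n - k = -2 — and the others hold by inspection.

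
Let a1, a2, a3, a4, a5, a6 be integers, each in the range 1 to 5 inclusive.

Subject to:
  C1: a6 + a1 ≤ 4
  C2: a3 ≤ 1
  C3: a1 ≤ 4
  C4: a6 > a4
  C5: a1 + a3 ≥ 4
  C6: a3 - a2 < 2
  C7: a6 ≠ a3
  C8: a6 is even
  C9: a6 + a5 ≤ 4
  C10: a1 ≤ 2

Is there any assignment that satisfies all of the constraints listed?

Unsatisfiable

From constraint 10: a1 ≤ 2. From constraint 2: a3 ≤ 1. Hence a1 + a3 ≤ 3. But constraint 5 requires a1 + a3 ≥ 4, and 4 > 3. Contradiction.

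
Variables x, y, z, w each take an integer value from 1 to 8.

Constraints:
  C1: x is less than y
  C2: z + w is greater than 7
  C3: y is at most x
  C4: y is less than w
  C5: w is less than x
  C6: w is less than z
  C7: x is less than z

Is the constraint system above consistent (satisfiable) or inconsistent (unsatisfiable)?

Constraints 1, 4, and 5 give y < w, w < x, x < y. Chaining: y < w < x < y, which forces y < y — impossible.

Unsatisfiable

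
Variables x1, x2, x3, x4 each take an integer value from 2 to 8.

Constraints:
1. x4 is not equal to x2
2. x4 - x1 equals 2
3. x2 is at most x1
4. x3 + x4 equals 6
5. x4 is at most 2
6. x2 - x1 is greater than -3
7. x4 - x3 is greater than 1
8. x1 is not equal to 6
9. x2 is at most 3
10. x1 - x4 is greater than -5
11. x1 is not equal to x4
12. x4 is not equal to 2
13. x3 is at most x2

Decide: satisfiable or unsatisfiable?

Unsatisfiable

From constraints 9 and 13: x3 ≤ x2 ≤ 3. From constraint 5: x4 ≤ 2. Hence x3 + x4 ≤ 5. But constraint 4 requires x3 + x4 = 6, and 6 > 5. Contradiction.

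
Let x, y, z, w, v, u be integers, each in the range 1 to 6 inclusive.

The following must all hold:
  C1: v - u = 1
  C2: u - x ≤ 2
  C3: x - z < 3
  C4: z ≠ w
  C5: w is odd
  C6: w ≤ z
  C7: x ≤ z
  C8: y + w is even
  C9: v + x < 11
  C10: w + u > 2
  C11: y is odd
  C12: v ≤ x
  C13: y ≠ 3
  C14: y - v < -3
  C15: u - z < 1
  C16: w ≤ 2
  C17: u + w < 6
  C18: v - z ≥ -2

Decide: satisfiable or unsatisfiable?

Setting (x, y, z, w, v, u) = (5, 1, 5, 1, 5, 4) satisfies everything: constraint 1: v - u = 1; constraint 2: u - x = -1, and the others follow.

Satisfiable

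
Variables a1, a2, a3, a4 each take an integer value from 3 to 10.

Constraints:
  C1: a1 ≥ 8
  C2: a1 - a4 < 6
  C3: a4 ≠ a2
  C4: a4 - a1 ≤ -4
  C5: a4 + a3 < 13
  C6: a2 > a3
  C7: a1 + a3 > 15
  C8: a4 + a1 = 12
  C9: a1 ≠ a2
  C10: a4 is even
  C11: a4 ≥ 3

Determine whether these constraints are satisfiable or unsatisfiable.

Satisfiable

One satisfying assignment is a1 = 8, a2 = 9, a3 = 8, a4 = 4.
For the less obvious constraints — constraint 2: a1 - a4 = 4; constraint 4: a4 - a1 = -4; constraint 5: a4 + a3 = 12 — and the others hold by inspection.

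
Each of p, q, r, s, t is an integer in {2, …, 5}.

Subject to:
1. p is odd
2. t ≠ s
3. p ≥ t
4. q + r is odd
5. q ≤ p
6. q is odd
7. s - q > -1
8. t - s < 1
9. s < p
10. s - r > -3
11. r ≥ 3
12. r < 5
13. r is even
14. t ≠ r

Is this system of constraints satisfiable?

Take p = 5, q = 3, r = 4, s = 4, t = 2. Then constraint 7: s - q = 1; constraint 8: t - s = -2, and every other listed constraint is also met.

Satisfiable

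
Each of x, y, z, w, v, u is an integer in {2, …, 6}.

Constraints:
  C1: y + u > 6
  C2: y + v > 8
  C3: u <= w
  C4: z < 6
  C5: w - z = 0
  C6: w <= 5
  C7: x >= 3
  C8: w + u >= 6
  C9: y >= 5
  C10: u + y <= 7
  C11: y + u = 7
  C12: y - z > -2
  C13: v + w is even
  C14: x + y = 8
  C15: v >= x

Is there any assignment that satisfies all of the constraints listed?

Setting (x, y, z, w, v, u) = (3, 5, 4, 4, 4, 2) satisfies everything: constraint 1: y + u = 7; constraint 2: y + v = 9, and the others follow.

Satisfiable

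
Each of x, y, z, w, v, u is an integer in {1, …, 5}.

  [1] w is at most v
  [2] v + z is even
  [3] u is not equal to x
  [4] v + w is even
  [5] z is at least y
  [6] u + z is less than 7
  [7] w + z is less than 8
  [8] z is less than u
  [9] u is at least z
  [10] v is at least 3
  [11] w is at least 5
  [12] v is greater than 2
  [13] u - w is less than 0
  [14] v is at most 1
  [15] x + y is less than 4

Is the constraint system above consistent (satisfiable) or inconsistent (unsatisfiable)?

From constraint 11: w ≥ 5. From constraints 1 and 14: w ≤ v and v ≤ 1, so w ≤ 1. But 1 < 5, so no value of w works.

Unsatisfiable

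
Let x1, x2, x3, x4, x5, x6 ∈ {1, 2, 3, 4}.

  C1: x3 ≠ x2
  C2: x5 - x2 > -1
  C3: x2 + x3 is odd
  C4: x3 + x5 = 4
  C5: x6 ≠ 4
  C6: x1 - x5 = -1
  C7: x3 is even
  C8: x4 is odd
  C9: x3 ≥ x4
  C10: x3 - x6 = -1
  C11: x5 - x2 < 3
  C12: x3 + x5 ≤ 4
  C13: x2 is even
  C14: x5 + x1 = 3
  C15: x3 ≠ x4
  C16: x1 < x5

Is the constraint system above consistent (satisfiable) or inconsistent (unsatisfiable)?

Constraint 13 makes x2 even and constraint 7 makes x3 even, so x2 + x3 must be even. Constraint 3 says x2 + x3 is odd — contradiction.

Unsatisfiable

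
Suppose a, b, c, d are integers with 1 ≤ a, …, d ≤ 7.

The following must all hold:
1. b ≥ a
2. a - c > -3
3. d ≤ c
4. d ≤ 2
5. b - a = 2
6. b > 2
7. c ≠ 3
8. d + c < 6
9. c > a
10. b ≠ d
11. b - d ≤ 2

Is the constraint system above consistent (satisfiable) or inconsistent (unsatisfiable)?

Take a = 1, b = 3, c = 2, d = 2. Then constraint 2: a - c = -1; constraint 5: b - a = 2, and every other listed constraint is also met.

Satisfiable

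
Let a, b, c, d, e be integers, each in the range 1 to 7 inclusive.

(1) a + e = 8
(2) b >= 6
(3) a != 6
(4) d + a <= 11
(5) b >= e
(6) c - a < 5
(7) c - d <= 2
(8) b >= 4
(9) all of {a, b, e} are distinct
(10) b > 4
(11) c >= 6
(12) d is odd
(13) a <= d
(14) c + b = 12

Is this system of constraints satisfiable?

Satisfiable

Setting (a, b, c, d, e) = (3, 6, 6, 5, 5) satisfies everything: constraint 1: a + e = 8; constraint 4: d + a = 8; constraint 6: c - a = 3, and the others follow.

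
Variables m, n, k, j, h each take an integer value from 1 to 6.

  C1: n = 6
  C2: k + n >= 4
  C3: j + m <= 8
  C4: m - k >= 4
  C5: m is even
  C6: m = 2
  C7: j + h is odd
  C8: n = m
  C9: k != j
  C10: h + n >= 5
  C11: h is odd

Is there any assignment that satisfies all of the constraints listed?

Constraint 1 fixes n = 6 and constraint 6 fixes m = 2, but constraint 8 requires n = m. Since 6 ≠ 2, contradiction.

Unsatisfiable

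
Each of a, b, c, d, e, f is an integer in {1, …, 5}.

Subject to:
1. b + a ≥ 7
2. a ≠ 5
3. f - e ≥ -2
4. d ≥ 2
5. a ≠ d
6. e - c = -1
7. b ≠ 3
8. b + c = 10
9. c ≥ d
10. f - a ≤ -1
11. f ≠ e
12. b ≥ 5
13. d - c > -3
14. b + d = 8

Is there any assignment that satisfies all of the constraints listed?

Satisfiable

The assignment a = 4, b = 5, c = 5, d = 3, e = 4, f = 3 works:
  constraint 1 holds since b + a = 9.
  constraint 3 holds since f - e = -1.
  constraint 6 holds since e - c = -1.
The rest check out directly.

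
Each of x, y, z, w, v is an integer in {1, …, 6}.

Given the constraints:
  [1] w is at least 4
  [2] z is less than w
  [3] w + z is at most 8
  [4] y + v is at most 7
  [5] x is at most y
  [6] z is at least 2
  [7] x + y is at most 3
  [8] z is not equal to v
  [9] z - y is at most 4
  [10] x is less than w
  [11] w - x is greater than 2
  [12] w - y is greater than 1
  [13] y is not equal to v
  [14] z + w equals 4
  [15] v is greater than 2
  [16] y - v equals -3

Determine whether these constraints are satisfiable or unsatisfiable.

Unsatisfiable

From constraint 6: z ≥ 2. From constraint 1: w ≥ 4. Hence z + w ≥ 6. But constraint 14 requires z + w = 4, and 4 < 6. Contradiction.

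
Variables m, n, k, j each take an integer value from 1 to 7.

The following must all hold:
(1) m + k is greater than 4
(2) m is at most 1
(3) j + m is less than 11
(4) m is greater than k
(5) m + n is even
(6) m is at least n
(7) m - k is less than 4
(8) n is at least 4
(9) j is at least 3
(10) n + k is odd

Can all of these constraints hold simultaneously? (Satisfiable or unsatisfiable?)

Unsatisfiable

From constraint 8: n ≥ 4. From constraints 2 and 6: n ≤ m and m ≤ 1, so n ≤ 1. But 1 < 4, so no value of n works.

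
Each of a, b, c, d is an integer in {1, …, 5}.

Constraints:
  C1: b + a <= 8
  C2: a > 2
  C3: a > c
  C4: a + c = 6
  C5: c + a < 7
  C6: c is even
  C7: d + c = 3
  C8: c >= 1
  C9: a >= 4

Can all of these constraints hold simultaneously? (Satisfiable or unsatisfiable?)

The assignment a = 4, b = 1, c = 2, d = 1 works:
  constraint 1 holds since b + a = 5.
  constraint 4 holds since a + c = 6.
The rest check out directly.

Satisfiable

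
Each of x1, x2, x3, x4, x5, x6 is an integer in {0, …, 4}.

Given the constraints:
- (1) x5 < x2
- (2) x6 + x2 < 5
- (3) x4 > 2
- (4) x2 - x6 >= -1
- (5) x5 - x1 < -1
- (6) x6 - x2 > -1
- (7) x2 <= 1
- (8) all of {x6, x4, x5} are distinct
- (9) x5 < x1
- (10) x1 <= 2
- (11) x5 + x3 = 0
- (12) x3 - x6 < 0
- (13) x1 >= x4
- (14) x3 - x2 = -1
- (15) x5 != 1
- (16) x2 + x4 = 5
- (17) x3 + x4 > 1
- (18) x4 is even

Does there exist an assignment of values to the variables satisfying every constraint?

From constraint 7: x2 ≤ 1. From constraints 10 and 13: x4 ≤ x1 ≤ 2. Hence x2 + x4 ≤ 3. But constraint 16 requires x2 + x4 = 5, and 5 > 3. Contradiction.

Unsatisfiable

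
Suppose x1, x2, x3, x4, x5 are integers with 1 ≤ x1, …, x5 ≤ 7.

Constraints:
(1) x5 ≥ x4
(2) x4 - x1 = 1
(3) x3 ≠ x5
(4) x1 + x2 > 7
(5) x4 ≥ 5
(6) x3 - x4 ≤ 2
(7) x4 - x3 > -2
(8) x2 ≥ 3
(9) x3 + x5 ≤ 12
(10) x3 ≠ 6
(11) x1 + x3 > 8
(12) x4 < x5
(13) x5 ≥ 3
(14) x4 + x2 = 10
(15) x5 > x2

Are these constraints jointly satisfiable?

Take x1 = 5, x2 = 4, x3 = 5, x4 = 6, x5 = 7. Then constraint 2: x4 - x1 = 1; constraint 4: x1 + x2 = 9; constraint 6: x3 - x4 = -1, and every other listed constraint is also met.

Satisfiable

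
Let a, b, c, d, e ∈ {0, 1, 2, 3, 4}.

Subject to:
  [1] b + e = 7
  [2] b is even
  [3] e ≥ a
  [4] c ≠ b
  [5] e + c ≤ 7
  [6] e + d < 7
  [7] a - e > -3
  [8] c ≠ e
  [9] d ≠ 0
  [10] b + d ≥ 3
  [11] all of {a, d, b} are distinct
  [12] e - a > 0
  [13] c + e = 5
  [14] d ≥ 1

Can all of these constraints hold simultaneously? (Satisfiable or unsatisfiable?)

Satisfiable

The assignment a = 1, b = 4, c = 2, d = 2, e = 3 works:
  constraint 1 holds since b + e = 7.
  constraint 5 holds since e + c = 5.
  constraint 6 holds since e + d = 5.
The rest check out directly.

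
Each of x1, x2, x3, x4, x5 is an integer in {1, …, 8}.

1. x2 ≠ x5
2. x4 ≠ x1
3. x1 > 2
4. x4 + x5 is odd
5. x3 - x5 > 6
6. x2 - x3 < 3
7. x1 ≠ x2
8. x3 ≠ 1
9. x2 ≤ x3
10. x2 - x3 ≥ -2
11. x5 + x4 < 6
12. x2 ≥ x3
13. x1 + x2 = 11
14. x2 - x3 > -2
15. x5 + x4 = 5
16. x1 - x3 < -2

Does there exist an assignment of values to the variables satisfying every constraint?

Satisfiable

Setting (x1, x2, x3, x4, x5) = (3, 8, 8, 4, 1) satisfies everything: constraint 5: x3 - x5 = 7; constraint 6: x2 - x3 = 0, and the others follow.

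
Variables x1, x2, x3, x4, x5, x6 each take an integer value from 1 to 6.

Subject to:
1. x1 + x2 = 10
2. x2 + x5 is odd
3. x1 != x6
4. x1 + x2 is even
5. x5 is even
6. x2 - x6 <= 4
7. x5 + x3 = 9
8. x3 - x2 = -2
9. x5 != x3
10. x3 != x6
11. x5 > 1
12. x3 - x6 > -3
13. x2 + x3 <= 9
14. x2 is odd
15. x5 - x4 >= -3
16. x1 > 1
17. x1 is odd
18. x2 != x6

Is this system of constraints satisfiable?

Satisfiable

Take x1 = 5, x2 = 5, x3 = 3, x4 = 6, x5 = 6, x6 = 4. Then constraint 1: x1 + x2 = 10; constraint 6: x2 - x6 = 1, and every other listed constraint is also met.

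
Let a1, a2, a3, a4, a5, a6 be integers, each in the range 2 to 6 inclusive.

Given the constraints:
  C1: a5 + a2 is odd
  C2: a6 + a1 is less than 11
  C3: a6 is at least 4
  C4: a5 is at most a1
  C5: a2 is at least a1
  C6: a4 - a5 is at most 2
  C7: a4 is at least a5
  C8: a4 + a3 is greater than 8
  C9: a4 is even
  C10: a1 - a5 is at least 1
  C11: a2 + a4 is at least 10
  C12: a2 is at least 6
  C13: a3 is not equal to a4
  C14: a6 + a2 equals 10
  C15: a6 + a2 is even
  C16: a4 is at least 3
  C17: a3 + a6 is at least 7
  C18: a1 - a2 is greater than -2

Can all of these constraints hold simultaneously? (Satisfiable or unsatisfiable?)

Satisfiable

Take a1 = 6, a2 = 6, a3 = 4, a4 = 6, a5 = 5, a6 = 4. Then constraint 2: a6 + a1 = 10; constraint 6: a4 - a5 = 1; constraint 8: a4 + a3 = 10, and every other listed constraint is also met.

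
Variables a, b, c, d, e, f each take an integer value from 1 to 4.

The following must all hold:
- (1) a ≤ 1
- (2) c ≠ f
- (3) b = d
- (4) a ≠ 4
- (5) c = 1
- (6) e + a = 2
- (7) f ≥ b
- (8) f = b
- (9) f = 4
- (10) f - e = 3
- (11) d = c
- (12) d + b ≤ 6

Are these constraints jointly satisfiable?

Unsatisfiable

Constraint 9 fixes f = 4 and constraint 5 fixes c = 1. Constraints 3, 8, and 11 give f = b = d = c, so f = c. But 4 ≠ 1 — contradiction.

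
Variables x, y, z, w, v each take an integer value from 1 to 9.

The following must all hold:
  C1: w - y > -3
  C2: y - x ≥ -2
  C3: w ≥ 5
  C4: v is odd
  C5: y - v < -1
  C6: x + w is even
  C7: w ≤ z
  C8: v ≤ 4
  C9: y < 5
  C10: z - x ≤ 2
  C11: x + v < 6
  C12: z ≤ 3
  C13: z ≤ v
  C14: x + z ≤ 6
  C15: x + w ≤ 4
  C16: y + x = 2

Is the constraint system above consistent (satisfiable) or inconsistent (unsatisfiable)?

Unsatisfiable

From constraints 3 and 7: z ≥ w and w ≥ 5, so z ≥ 5. From constraints 8 and 13: z ≤ v and v ≤ 4, so z ≤ 4. But 4 < 5, so no value of z works.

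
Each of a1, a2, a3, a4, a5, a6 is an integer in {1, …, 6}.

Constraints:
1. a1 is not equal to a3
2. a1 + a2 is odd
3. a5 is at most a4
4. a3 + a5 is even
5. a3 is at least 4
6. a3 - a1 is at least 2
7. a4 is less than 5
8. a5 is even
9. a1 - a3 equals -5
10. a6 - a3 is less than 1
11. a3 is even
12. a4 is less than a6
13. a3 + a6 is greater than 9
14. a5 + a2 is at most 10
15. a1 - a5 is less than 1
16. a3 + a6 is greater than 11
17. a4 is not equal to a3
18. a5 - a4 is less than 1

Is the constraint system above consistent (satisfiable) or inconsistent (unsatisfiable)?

Take a1 = 1, a2 = 6, a3 = 6, a4 = 3, a5 = 2, a6 = 6. Then constraint 6: a3 - a1 = 5; constraint 9: a1 - a3 = -5, and every other listed constraint is also met.

Satisfiable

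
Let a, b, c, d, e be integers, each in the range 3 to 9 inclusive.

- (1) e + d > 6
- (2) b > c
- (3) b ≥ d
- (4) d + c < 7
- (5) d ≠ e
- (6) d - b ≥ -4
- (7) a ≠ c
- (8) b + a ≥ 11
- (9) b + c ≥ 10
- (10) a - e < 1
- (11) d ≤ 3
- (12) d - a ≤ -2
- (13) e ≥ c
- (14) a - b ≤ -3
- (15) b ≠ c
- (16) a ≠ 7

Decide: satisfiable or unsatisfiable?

Constraints 6, 12, and 14 give a − d ≥ 2, d − b ≥ -4, b − a ≥ 3.
Adding all 3 inequalities: the left sides telescope to 0, and the right sides sum to 2 + (-4) + 3 = 1. So 0 ≥ 1, which is false.

Unsatisfiable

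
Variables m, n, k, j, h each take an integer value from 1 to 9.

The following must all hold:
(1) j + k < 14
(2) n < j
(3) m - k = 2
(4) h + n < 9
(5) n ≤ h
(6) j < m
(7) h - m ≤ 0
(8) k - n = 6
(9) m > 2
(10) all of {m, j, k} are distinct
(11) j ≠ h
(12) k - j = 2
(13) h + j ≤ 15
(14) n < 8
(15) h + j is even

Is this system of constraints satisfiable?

One satisfying assignment is m = 9, n = 1, k = 7, j = 5, h = 7.
For the less obvious constraints — constraint 1: j + k = 12; constraint 3: m - k = 2 — and the others hold by inspection.

Satisfiable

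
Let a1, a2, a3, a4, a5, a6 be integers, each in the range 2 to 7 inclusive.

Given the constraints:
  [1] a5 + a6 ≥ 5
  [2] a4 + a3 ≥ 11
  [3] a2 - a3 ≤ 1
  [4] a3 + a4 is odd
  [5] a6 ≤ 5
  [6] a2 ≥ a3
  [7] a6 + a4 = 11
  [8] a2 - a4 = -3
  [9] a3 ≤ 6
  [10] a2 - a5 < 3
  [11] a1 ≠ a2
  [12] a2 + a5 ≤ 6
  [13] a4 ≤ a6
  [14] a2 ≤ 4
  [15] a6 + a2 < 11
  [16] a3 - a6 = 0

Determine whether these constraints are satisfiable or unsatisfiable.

From constraints 5 and 13: a4 ≤ a6 ≤ 5. From constraints 6 and 14: a3 ≤ a2 ≤ 4. Hence a4 + a3 ≤ 9. But constraint 2 requires a4 + a3 ≥ 11, and 11 > 9. Contradiction.

Unsatisfiable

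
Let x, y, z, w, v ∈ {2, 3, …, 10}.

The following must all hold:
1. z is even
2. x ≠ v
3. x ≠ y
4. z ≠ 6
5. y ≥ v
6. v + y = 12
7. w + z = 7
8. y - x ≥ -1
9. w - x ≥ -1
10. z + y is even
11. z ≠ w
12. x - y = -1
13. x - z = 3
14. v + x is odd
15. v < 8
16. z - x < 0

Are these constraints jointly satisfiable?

Take x = 5, y = 6, z = 2, w = 5, v = 6. Then constraint 6: v + y = 12; constraint 7: w + z = 7, and every other listed constraint is also met.

Satisfiable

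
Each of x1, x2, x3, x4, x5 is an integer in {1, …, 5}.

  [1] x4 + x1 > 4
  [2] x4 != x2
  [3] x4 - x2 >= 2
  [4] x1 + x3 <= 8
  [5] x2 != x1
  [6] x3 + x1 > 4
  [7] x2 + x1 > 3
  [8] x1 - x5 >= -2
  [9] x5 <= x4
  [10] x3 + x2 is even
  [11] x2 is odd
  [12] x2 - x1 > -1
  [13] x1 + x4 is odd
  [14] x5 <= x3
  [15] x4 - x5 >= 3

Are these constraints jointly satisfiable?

Satisfiable

Try x1 = 2, x2 = 3, x3 = 5, x4 = 5, x5 = 1.
Check constraint 1: x4 + x1 = 7; constraint 3: x4 - x2 = 2. The remaining constraints are straightforward to verify.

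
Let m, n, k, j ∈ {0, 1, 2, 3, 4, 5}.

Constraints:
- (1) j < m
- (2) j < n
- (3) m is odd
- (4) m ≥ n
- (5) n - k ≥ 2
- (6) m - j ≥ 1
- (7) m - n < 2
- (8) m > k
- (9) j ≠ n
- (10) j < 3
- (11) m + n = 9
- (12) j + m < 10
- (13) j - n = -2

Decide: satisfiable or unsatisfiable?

Setting (m, n, k, j) = (5, 4, 0, 2) satisfies everything: constraint 5: n - k = 4; constraint 6: m - j = 3; constraint 7: m - n = 1, and the others follow.

Satisfiable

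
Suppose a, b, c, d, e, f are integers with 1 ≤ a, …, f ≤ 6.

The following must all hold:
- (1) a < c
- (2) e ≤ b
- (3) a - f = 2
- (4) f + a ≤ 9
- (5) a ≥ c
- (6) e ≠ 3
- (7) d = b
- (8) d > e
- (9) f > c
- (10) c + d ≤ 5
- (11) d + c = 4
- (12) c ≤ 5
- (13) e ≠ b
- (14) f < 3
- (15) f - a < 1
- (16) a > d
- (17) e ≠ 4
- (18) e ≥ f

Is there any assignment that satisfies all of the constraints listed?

Unsatisfiable

Constraints 1, 8, 9, 16, and 18 give d < a, a < c, c < f, f ≤ e, e < d. Chaining: d < a < c < f ≤ e < d, which forces d < d — impossible.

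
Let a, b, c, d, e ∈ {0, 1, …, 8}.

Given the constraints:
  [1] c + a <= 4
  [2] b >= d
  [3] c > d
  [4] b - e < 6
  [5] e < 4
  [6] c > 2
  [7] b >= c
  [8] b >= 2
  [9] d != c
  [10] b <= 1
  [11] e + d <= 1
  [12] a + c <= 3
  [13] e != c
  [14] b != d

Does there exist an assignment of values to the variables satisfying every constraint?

From constraint 6: c ≥ 3. From constraints 7 and 10: c ≤ b and b ≤ 1, so c ≤ 1. But 1 < 3, so no value of c works.

Unsatisfiable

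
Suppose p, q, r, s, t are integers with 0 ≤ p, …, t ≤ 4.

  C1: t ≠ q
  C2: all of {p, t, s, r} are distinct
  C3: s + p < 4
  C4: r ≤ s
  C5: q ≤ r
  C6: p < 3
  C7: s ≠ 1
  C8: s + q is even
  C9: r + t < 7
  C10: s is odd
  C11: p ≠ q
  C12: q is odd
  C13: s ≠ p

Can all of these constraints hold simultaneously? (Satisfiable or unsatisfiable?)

Satisfiable

One satisfying assignment is p = 0, q = 1, r = 1, s = 3, t = 4.
For the less obvious constraints — constraint 3: s + p = 3; constraint 9: r + t = 5 — and the others hold by inspection.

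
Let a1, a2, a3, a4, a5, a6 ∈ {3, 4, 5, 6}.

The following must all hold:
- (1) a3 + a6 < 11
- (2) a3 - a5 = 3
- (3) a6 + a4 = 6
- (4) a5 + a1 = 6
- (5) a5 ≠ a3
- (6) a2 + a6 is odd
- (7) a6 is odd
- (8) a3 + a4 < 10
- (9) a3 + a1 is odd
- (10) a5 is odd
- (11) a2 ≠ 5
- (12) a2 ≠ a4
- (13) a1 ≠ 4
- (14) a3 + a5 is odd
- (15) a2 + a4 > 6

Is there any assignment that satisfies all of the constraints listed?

Setting (a1, a2, a3, a4, a5, a6) = (3, 6, 6, 3, 3, 3) satisfies everything: constraint 1: a3 + a6 = 9; constraint 2: a3 - a5 = 3, and the others follow.

Satisfiable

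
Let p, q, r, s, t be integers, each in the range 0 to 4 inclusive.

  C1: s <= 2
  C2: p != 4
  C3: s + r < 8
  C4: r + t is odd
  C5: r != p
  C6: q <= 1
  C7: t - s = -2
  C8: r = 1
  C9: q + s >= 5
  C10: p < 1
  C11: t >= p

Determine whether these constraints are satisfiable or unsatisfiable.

Unsatisfiable

From constraint 6: q ≤ 1. From constraint 1: s ≤ 2. Hence q + s ≤ 3. But constraint 9 requires q + s ≥ 5, and 5 > 3. Contradiction.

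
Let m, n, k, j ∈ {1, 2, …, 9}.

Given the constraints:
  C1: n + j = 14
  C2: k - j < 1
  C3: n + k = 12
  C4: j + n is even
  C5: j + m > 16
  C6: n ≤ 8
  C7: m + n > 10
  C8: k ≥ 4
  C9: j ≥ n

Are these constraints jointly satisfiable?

The assignment m = 8, n = 5, k = 7, j = 9 works:
  constraint 1 holds since n + j = 14.
  constraint 2 holds since k - j = -2.
The rest check out directly.

Satisfiable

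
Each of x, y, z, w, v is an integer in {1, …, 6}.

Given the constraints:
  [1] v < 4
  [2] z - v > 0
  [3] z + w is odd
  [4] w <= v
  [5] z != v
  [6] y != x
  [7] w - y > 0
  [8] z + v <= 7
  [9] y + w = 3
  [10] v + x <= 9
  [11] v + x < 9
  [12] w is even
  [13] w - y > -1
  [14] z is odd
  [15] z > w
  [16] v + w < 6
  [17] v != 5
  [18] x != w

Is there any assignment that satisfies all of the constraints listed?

Satisfiable

Setting (x, y, z, w, v) = (5, 1, 3, 2, 2) satisfies everything: constraint 2: z - v = 1; constraint 7: w - y = 1; constraint 8: z + v = 5, and the others follow.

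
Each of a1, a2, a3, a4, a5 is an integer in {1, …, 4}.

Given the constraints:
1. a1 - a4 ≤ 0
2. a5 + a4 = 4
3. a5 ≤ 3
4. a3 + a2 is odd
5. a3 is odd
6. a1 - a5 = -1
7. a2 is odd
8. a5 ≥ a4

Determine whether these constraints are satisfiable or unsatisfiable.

Unsatisfiable

Constraint 5 makes a3 odd and constraint 7 makes a2 odd, so a3 + a2 must be even. Constraint 4 says a3 + a2 is odd — contradiction.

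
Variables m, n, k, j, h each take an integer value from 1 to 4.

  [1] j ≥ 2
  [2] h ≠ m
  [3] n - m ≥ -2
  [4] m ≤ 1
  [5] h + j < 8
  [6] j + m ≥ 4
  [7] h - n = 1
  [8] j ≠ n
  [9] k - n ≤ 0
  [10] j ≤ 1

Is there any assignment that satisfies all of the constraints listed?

From constraint 10: j ≤ 1. From constraint 4: m ≤ 1. Hence j + m ≤ 2. But constraint 6 requires j + m ≥ 4, and 4 > 2. Contradiction.

Unsatisfiable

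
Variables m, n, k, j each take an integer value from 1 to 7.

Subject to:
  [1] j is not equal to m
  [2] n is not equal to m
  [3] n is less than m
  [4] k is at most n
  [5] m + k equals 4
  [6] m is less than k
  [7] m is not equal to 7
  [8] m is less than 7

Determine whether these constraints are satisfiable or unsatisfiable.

Constraints 3, 4, and 6 give m < k, k ≤ n, n < m. Chaining: m < k ≤ n < m, which forces m < m — impossible.

Unsatisfiable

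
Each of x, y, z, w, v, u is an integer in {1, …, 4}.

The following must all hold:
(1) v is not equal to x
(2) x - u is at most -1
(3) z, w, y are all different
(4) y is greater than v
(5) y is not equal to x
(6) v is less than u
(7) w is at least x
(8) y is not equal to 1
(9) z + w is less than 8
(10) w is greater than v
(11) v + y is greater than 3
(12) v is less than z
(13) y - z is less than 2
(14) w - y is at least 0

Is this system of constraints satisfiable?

Satisfiable

The assignment x = 2, y = 3, z = 2, w = 4, v = 1, u = 4 works:
  constraint 2 holds since x - u = -2.
  constraint 9 holds since z + w = 6.
The rest check out directly.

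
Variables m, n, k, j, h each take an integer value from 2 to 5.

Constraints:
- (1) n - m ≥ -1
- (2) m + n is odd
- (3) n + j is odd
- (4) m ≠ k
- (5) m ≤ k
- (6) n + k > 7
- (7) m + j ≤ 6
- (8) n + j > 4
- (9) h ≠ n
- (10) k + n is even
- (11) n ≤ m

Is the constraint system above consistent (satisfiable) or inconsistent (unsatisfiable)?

The assignment m = 4, n = 3, k = 5, j = 2, h = 5 works:
  constraint 1 holds since n - m = -1.
  constraint 6 holds since n + k = 8.
The rest check out directly.

Satisfiable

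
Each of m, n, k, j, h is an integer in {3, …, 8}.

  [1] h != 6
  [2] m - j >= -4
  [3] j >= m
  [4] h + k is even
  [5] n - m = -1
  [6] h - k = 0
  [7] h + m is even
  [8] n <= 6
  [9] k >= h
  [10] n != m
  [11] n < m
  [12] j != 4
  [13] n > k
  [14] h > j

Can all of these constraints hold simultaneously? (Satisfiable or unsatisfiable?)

Unsatisfiable

Constraints 3, 9, 11, 13, and 14 give m ≤ j, j < h, h ≤ k, k < n, n < m. Chaining: m ≤ j < h ≤ k < n < m, which forces m < m — impossible.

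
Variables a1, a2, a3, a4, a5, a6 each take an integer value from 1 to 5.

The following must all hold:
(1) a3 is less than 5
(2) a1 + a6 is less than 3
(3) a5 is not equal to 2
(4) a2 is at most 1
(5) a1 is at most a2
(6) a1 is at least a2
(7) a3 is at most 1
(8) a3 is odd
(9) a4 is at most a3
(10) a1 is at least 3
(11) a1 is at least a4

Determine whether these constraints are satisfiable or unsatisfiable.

From constraint 10: a1 ≥ 3. From constraints 4 and 5: a1 ≤ a2 and a2 ≤ 1, so a1 ≤ 1. But 1 < 3, so no value of a1 works.

Unsatisfiable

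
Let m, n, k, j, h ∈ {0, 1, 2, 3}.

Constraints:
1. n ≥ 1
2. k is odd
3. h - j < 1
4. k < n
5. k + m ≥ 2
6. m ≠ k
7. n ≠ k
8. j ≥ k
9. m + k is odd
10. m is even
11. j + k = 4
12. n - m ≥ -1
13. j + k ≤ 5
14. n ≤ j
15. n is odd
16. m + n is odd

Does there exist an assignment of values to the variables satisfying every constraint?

Satisfiable

Setting (m, n, k, j, h) = (2, 3, 1, 3, 1) satisfies everything: constraint 3: h - j = -2; constraint 5: k + m = 3, and the others follow.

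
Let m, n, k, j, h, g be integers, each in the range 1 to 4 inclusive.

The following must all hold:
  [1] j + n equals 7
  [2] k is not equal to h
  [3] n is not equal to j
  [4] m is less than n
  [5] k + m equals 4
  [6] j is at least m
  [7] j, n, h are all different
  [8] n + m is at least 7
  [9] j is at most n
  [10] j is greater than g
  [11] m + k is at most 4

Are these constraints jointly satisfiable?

Satisfiable

Setting (m, n, k, j, h, g) = (3, 4, 1, 3, 2, 2) satisfies everything: constraint 1: j + n = 7; constraint 5: k + m = 4; constraint 8: n + m = 7, and the others follow.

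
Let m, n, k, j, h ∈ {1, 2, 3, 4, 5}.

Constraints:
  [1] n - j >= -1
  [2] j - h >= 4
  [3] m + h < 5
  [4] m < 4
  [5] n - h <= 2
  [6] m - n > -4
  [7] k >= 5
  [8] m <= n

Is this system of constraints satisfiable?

Constraints 1, 2, and 5 give h − n ≥ -2, n − j ≥ -1, j − h ≥ 4.
Adding all 3 inequalities: the left sides telescope to 0, and the right sides sum to (-2) + (-1) + 4 = 1. So 0 ≥ 1, which is false.

Unsatisfiable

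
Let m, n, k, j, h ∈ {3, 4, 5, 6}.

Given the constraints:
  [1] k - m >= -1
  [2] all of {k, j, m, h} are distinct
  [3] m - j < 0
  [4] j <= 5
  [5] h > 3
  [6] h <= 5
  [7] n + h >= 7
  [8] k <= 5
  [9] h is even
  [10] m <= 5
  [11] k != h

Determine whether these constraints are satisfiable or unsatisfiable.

Constraints 4, 6, 8, and 10 confine each of k, j, m, h to the 3 values {3, …, 5} (the domain already gives each ≥ 3).
Constraint 2 requires all 4 of them to be distinct, but only 3 values are available — impossible by the pigeonhole principle.

Unsatisfiable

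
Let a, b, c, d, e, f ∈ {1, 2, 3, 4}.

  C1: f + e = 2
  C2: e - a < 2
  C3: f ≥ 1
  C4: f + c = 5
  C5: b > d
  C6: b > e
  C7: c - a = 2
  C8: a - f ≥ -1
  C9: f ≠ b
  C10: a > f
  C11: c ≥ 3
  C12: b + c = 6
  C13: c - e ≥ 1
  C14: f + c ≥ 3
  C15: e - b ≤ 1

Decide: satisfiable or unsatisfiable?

Satisfiable

Setting (a, b, c, d, e, f) = (2, 2, 4, 1, 1, 1) satisfies everything: constraint 1: f + e = 2; constraint 2: e - a = -1; constraint 4: f + c = 5, and the others follow.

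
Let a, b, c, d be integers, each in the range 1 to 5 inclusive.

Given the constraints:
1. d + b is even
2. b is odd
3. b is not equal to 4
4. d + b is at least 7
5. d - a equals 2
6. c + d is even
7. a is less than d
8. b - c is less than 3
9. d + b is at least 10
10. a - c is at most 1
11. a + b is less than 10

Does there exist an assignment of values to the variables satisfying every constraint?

The assignment a = 3, b = 5, c = 5, d = 5 works:
  constraint 4 holds since d + b = 10.
  constraint 5 holds since d - a = 2.
  constraint 8 holds since b - c = 0.
The rest check out directly.

Satisfiable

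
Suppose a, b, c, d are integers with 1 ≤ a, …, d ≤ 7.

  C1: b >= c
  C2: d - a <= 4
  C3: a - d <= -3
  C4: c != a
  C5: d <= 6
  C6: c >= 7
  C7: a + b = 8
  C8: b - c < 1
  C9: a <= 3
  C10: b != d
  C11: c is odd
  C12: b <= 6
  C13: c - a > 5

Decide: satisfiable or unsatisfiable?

Unsatisfiable

From constraints 1 and 6: b ≥ c and c ≥ 7, so b ≥ 7. From constraint 12: b ≤ 6. But 6 < 7, so no value of b works.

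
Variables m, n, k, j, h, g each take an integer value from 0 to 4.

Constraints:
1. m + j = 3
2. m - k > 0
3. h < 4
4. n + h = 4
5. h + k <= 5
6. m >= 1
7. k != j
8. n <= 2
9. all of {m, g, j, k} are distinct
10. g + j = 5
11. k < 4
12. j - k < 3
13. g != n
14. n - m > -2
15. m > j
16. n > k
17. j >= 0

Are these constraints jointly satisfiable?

The assignment m = 2, n = 1, k = 0, j = 1, h = 3, g = 4 works:
  constraint 1 holds since m + j = 3.
  constraint 2 holds since m - k = 2.
  constraint 4 holds since n + h = 4.
The rest check out directly.

Satisfiable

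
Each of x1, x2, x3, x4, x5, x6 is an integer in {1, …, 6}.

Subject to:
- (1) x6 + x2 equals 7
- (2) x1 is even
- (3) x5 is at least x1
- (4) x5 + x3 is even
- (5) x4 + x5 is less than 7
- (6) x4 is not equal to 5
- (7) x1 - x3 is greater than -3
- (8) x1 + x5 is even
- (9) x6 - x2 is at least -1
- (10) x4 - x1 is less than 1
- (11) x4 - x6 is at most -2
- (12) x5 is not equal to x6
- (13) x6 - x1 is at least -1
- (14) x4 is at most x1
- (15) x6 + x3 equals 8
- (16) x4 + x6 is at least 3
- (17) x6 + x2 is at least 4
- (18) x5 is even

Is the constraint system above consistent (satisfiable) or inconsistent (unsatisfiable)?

Take x1 = 2, x2 = 3, x3 = 4, x4 = 2, x5 = 2, x6 = 4. Then constraint 1: x6 + x2 = 7; constraint 5: x4 + x5 = 4, and every other listed constraint is also met.

Satisfiable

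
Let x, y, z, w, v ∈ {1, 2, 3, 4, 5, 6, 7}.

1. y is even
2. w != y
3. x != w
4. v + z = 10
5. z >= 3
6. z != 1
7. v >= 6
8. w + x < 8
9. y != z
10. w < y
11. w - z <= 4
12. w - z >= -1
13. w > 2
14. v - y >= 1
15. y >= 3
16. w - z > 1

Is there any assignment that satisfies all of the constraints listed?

One satisfying assignment is x = 2, y = 6, z = 3, w = 5, v = 7.
For the less obvious constraints — constraint 4: v + z = 10; constraint 8: w + x = 7; constraint 11: w - z = 2 — and the others hold by inspection.

Satisfiable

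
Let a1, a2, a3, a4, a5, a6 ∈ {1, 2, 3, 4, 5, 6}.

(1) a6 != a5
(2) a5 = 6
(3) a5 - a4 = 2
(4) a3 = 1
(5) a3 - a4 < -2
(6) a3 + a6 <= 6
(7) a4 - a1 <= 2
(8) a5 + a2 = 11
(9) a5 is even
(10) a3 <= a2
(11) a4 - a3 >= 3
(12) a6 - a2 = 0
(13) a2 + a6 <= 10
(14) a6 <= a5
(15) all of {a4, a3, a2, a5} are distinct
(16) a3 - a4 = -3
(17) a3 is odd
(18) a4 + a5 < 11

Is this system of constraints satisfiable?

Try a1 = 4, a2 = 5, a3 = 1, a4 = 4, a5 = 6, a6 = 5.
Check constraint 3: a5 - a4 = 2; constraint 5: a3 - a4 = -3; constraint 6: a3 + a6 = 6. The remaining constraints are straightforward to verify.

Satisfiable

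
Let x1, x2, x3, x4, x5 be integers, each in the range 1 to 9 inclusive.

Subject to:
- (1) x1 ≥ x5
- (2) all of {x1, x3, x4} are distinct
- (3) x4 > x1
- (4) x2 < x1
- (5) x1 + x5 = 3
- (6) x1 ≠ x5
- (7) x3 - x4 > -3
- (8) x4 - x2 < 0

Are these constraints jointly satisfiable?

Constraints 3, 4, and 8 give x1 < x4, x4 < x2, x2 < x1. Chaining: x1 < x4 < x2 < x1, which forces x1 < x1 — impossible.

Unsatisfiable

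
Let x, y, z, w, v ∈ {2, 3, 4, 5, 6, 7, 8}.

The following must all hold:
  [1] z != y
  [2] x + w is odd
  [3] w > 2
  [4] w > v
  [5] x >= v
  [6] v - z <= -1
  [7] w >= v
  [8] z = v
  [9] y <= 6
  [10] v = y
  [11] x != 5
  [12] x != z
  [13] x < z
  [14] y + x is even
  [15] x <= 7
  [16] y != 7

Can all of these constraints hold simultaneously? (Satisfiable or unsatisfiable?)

Unsatisfiable

From constraints 8 and 10, z = v = y, so z = y. But constraint 1 says z ≠ y. Contradiction.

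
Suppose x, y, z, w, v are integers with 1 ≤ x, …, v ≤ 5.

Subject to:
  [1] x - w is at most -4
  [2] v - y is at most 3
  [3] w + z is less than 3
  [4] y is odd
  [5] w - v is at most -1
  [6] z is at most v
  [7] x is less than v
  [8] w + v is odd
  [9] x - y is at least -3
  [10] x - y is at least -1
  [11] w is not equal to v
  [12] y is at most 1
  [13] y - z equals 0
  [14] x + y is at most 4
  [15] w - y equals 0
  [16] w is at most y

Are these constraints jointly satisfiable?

Unsatisfiable

Constraints 1, 2, 5, and 10 give x − y ≥ -1, y − v ≥ -3, v − w ≥ 1, w − x ≥ 4.
Adding all 4 inequalities: the left sides telescope to 0, and the right sides sum to (-1) + (-3) + 1 + 4 = 1. So 0 ≥ 1, which is false.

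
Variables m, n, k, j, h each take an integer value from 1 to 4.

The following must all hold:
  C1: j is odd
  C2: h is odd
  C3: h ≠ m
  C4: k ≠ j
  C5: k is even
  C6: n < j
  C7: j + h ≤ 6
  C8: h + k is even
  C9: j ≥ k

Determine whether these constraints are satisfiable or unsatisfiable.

Unsatisfiable

Constraint 2 makes h odd and constraint 5 makes k even, so h + k must be odd. Constraint 8 says h + k is even — contradiction.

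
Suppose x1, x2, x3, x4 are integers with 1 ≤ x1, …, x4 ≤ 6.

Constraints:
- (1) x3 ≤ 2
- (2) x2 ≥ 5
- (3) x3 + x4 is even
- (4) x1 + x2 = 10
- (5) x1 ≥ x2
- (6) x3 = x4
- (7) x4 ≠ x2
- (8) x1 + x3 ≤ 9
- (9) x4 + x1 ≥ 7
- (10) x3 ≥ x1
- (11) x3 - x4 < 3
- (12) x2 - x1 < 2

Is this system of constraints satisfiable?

Unsatisfiable

From constraints 2 and 5: x1 ≥ x2 and x2 ≥ 5, so x1 ≥ 5. From constraints 1 and 10: x1 ≤ x3 and x3 ≤ 2, so x1 ≤ 2. But 2 < 5, so no value of x1 works.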